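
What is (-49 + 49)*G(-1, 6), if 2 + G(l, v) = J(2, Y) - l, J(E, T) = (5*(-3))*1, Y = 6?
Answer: 0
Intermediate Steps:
J(E, T) = -15 (J(E, T) = -15*1 = -15)
G(l, v) = -17 - l (G(l, v) = -2 + (-15 - l) = -17 - l)
(-49 + 49)*G(-1, 6) = (-49 + 49)*(-17 - 1*(-1)) = 0*(-17 + 1) = 0*(-16) = 0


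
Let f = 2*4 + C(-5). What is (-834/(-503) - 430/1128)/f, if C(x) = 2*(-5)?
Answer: -362231/567384 ≈ -0.63842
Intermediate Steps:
C(x) = -10
f = -2 (f = 2*4 - 10 = 8 - 10 = -2)
(-834/(-503) - 430/1128)/f = (-834/(-503) - 430/1128)/(-2) = -(-834*(-1/503) - 430*1/1128)/2 = -(834/503 - 215/564)/2 = -½*362231/283692 = -362231/567384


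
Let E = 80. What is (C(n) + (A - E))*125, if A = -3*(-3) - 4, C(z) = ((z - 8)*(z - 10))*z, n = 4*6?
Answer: 662625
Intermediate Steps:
n = 24
C(z) = z*(-10 + z)*(-8 + z) (C(z) = ((-8 + z)*(-10 + z))*z = ((-10 + z)*(-8 + z))*z = z*(-10 + z)*(-8 + z))
A = 5 (A = 9 - 4 = 5)
(C(n) + (A - E))*125 = (24*(80 + 24² - 18*24) + (5 - 1*80))*125 = (24*(80 + 576 - 432) + (5 - 80))*125 = (24*224 - 75)*125 = (5376 - 75)*125 = 5301*125 = 662625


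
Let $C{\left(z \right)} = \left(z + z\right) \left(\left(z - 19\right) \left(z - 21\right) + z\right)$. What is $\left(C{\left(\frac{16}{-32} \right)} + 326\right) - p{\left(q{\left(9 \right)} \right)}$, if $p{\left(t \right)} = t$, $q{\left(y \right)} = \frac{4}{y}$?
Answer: $- \frac{3355}{36} \approx -93.194$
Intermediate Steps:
$C{\left(z \right)} = 2 z \left(z + \left(-21 + z\right) \left(-19 + z\right)\right)$ ($C{\left(z \right)} = 2 z \left(\left(-19 + z\right) \left(-21 + z\right) + z\right) = 2 z \left(\left(-21 + z\right) \left(-19 + z\right) + z\right) = 2 z \left(z + \left(-21 + z\right) \left(-19 + z\right)\right)$)
$\left(C{\left(\frac{16}{-32} \right)} + 326\right) - p{\left(q{\left(9 \right)} \right)} = \left(2 \frac{16}{-32} \left(399 + \left(\frac{16}{-32}\right)^{2} - 39 \frac{16}{-32}\right) + 326\right) - \frac{4}{9} = \left(2 \cdot 16 \left(- \frac{1}{32}\right) \left(399 + \left(16 \left(- \frac{1}{32}\right)\right)^{2} - 39 \cdot 16 \left(- \frac{1}{32}\right)\right) + 326\right) - 4 \cdot \frac{1}{9} = \left(2 \left(- \frac{1}{2}\right) \left(399 + \left(- \frac{1}{2}\right)^{2} - - \frac{39}{2}\right) + 326\right) - \frac{4}{9} = \left(2 \left(- \frac{1}{2}\right) \left(399 + \frac{1}{4} + \frac{39}{2}\right) + 326\right) - \frac{4}{9} = \left(2 \left(- \frac{1}{2}\right) \frac{1675}{4} + 326\right) - \frac{4}{9} = \left(- \frac{1675}{4} + 326\right) - \frac{4}{9} = - \frac{371}{4} - \frac{4}{9} = - \frac{3355}{36}$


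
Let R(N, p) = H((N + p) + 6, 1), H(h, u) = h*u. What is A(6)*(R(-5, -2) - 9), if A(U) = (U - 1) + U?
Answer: -110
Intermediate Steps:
A(U) = -1 + 2*U (A(U) = (-1 + U) + U = -1 + 2*U)
R(N, p) = 6 + N + p (R(N, p) = ((N + p) + 6)*1 = (6 + N + p)*1 = 6 + N + p)
A(6)*(R(-5, -2) - 9) = (-1 + 2*6)*((6 - 5 - 2) - 9) = (-1 + 12)*(-1 - 9) = 11*(-10) = -110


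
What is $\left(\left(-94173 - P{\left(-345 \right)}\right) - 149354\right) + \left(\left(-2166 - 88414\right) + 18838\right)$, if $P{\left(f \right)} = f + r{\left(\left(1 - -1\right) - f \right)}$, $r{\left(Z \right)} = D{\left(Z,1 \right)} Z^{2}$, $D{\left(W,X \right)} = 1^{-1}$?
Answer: $-435333$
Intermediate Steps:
$D{\left(W,X \right)} = 1$
$r{\left(Z \right)} = Z^{2}$ ($r{\left(Z \right)} = 1 Z^{2} = Z^{2}$)
$P{\left(f \right)} = f + \left(2 - f\right)^{2}$ ($P{\left(f \right)} = f + \left(\left(1 - -1\right) - f\right)^{2} = f + \left(\left(1 + 1\right) - f\right)^{2} = f + \left(2 - f\right)^{2}$)
$\left(\left(-94173 - P{\left(-345 \right)}\right) - 149354\right) + \left(\left(-2166 - 88414\right) + 18838\right) = \left(\left(-94173 - \left(-345 + \left(-2 - 345\right)^{2}\right)\right) - 149354\right) + \left(\left(-2166 - 88414\right) + 18838\right) = \left(\left(-94173 - \left(-345 + \left(-347\right)^{2}\right)\right) - 149354\right) + \left(-90580 + 18838\right) = \left(\left(-94173 - \left(-345 + 120409\right)\right) - 149354\right) - 71742 = \left(\left(-94173 - 120064\right) - 149354\right) - 71742 = \left(-214237 - 149354\right) - 71742 = -363591 - 71742 = -435333$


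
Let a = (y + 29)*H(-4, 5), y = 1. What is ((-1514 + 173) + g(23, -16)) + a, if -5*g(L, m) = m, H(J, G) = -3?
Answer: -7139/5 ≈ -1427.8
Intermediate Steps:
g(L, m) = -m/5
a = -90 (a = (1 + 29)*(-3) = 30*(-3) = -90)
((-1514 + 173) + g(23, -16)) + a = ((-1514 + 173) - ⅕*(-16)) - 90 = (-1341 + 16/5) - 90 = -6689/5 - 90 = -7139/5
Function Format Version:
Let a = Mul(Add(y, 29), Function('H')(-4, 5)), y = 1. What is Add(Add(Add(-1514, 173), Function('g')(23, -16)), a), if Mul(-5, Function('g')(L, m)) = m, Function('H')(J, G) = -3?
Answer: Rational(-7139, 5) ≈ -1427.8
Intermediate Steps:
Function('g')(L, m) = Mul(Rational(-1, 5), m)
a = -90 (a = Mul(Add(1, 29), -3) = Mul(30, -3) = -90)
Add(Add(Add(-1514, 173), Function('g')(23, -16)), a) = Add(Add(Add(-1514, 173), Mul(Rational(-1, 5), -16)), -90) = Add(Add(-1341, Rational(16, 5)), -90) = Add(Rational(-6689, 5), -90) = Rational(-7139, 5)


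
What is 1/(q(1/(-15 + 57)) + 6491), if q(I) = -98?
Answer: 1/6393 ≈ 0.00015642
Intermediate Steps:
1/(q(1/(-15 + 57)) + 6491) = 1/(-98 + 6491) = 1/6393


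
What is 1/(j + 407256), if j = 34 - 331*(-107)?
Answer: 1/442707 ≈ 2.2588e-6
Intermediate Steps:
j = 35451 (j = 34 + 35417 = 35451)
1/(j + 407256) = 1/(35451 + 407256) = 1/442707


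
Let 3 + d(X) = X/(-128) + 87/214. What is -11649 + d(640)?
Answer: -2494511/214 ≈ -11657.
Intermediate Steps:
d(X) = -555/214 - X/128 (d(X) = -3 + (X/(-128) + 87/214) = -3 + (X*(-1/128) + 87*(1/214)) = -3 + (-X/128 + 87/214) = -3 + (87/214 - X/128) = -555/214 - X/128)
-11649 + d(640) = -11649 + (-555/214 - 1/128*640) = -11649 + (-555/214 - 5) = -11649 - 1625/214 = -2494511/214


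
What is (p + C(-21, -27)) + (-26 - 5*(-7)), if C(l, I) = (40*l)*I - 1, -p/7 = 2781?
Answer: 3221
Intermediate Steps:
p = -19467 (p = -7*2781 = -19467)
C(l, I) = -1 + 40*I*l (C(l, I) = 40*I*l - 1 = -1 + 40*I*l)
(p + C(-21, -27)) + (-26 - 5*(-7)) = (-19467 + (-1 + 40*(-27)*(-21))) + (-26 - 5*(-7)) = (-19467 + (-1 + 22680)) + (-26 + 35) = (-19467 + 22679) + 9 = 3212 + 9 = 3221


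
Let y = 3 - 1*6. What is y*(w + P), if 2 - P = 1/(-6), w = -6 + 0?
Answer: 23/2 ≈ 11.500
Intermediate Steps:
w = -6
y = -3 (y = 3 - 6 = -3)
P = 13/6 (P = 2 - 1/(-6) = 2 - 1*(-⅙) = 2 + ⅙ = 13/6 ≈ 2.1667)
y*(w + P) = -3*(-6 + 13/6) = -3*(-23/6) = 23/2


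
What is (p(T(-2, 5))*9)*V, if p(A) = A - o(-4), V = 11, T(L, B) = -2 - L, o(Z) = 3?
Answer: -297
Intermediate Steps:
p(A) = -3 + A (p(A) = A - 1*3 = A - 3 = -3 + A)
(p(T(-2, 5))*9)*V = ((-3 + (-2 - 1*(-2)))*9)*11 = ((-3 + (-2 + 2))*9)*11 = ((-3 + 0)*9)*11 = -3*9*11 = -27*11 = -297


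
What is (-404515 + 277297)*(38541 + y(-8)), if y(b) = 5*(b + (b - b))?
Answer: -4898020218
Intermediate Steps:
y(b) = 5*b (y(b) = 5*(b + 0) = 5*b)
(-404515 + 277297)*(38541 + y(-8)) = (-404515 + 277297)*(38541 + 5*(-8)) = -127218*(38541 - 40) = -127218*38501 = -4898020218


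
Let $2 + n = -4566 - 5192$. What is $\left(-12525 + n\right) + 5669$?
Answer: $-16616$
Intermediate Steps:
$n = -9760$ ($n = -2 - 9758 = -9760$)
$\left(-12525 + n\right) + 5669 = \left(-12525 - 9760\right) + 5669 = -22285 + 5669 = -16616$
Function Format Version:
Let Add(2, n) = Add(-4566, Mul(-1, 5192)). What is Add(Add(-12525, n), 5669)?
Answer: -16616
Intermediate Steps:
n = -9760 (n = Add(-2, Add(-4566, Mul(-1, 5192))) = Add(-2, Add(-4566, -5192)) = Add(-2, -9758) = -9760)
Add(Add(-12525, n), 5669) = Add(Add(-12525, -9760), 5669) = Add(-22285, 5669) = -16616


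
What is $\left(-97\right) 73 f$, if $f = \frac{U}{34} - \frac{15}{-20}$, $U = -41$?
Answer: $\frac{219511}{68} \approx 3228.1$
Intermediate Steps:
$f = - \frac{31}{68}$ ($f = - \frac{41}{34} - \frac{15}{-20} = \left(-41\right) \frac{1}{34} - - \frac{3}{4} = - \frac{41}{34} + \frac{3}{4} = - \frac{31}{68} \approx -0.45588$)
$\left(-97\right) 73 f = \left(-97\right) 73 \left(- \frac{31}{68}\right) = \left(-7081\right) \left(- \frac{31}{68}\right) = \frac{219511}{68}$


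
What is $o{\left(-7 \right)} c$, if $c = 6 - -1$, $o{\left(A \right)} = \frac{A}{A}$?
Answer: $7$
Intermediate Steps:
$o{\left(A \right)} = 1$
$c = 7$ ($c = 6 + 1 = 7$)
$o{\left(-7 \right)} c = 1 \cdot 7 = 7$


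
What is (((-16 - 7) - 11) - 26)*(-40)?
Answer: 2400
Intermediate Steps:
(((-16 - 7) - 11) - 26)*(-40) = ((-23 - 11) - 26)*(-40) = (-34 - 26)*(-40) = -60*(-40) = 2400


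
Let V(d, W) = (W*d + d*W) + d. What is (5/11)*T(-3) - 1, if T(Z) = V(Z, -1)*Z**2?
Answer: 124/11 ≈ 11.273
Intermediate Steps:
V(d, W) = d + 2*W*d (V(d, W) = (W*d + W*d) + d = 2*W*d + d = d + 2*W*d)
T(Z) = -Z**3 (T(Z) = (Z*(1 + 2*(-1)))*Z**2 = (Z*(1 - 2))*Z**2 = (Z*(-1))*Z**2 = (-Z)*Z**2 = -Z**3)
(5/11)*T(-3) - 1 = (5/11)*(-1*(-3)**3) - 1 = (5*(1/11))*(-1*(-27)) - 1 = (5/11)*27 - 1 = 135/11 - 1 = 124/11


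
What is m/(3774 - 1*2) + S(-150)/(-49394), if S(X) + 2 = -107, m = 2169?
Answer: 53773367/93157084 ≈ 0.57723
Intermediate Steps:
S(X) = -109 (S(X) = -2 - 107 = -109)
m/(3774 - 1*2) + S(-150)/(-49394) = 2169/(3774 - 1*2) - 109/(-49394) = 2169/(3774 - 2) - 109*(-1/49394) = 2169/3772 + 109/49394 = 53773367/93157084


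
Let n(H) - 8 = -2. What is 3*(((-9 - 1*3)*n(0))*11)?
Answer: -2376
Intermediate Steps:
n(H) = 6 (n(H) = 8 - 2 = 6)
3*(((-9 - 1*3)*n(0))*11) = 3*(((-9 - 1*3)*6)*11) = 3*(((-9 - 3)*6)*11) = 3*(-12*6*11) = 3*(-72*11) = 3*(-792) = -2376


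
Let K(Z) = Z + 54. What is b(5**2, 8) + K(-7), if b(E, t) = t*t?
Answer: 111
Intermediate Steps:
K(Z) = 54 + Z
b(E, t) = t**2
b(5**2, 8) + K(-7) = 8**2 + (54 - 7) = 64 + 47 = 111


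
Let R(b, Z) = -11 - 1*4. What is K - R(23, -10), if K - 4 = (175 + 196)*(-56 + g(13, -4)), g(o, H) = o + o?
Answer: -11111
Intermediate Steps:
R(b, Z) = -15 (R(b, Z) = -11 - 4 = -15)
g(o, H) = 2*o
K = -11126 (K = 4 + (175 + 196)*(-56 + 2*13) = 4 + 371*(-56 + 26) = 4 + 371*(-30) = 4 - 11130 = -11126)
K - R(23, -10) = -11126 - 1*(-15) = -11126 + 15 = -11111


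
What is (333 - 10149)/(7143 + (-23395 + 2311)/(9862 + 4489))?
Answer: -46956472/34162703 ≈ -1.3745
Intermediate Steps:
(333 - 10149)/(7143 + (-23395 + 2311)/(9862 + 4489)) = -9816/(7143 - 21084/14351) = -9816/102488109/14351 = -9816*14351/102488109 = -46956472/34162703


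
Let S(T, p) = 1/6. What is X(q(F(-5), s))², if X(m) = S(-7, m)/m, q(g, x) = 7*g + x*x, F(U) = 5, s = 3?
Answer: 1/69696 ≈ 1.4348e-5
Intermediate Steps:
S(T, p) = ⅙
q(g, x) = x² + 7*g (q(g, x) = 7*g + x² = x² + 7*g)
X(m) = 1/(6*m)
X(q(F(-5), s))² = (1/(6*(3² + 7*5)))² = (1/(6*(9 + 35)))² = ((⅙)/44)² = ((⅙)*(1/44))² = (1/264)² = 1/69696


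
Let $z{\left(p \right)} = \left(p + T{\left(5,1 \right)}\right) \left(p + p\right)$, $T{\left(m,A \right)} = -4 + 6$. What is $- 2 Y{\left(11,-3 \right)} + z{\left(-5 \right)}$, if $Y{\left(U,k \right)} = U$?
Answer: $8$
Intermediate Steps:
$T{\left(m,A \right)} = 2$
$z{\left(p \right)} = 2 p \left(2 + p\right)$ ($z{\left(p \right)} = \left(p + 2\right) \left(p + p\right) = \left(2 + p\right) 2 p = 2 p \left(2 + p\right)$)
$- 2 Y{\left(11,-3 \right)} + z{\left(-5 \right)} = \left(-2\right) 11 + 2 \left(-5\right) \left(2 - 5\right) = -22 + 2 \left(-5\right) \left(-3\right) = -22 + 30 = 8$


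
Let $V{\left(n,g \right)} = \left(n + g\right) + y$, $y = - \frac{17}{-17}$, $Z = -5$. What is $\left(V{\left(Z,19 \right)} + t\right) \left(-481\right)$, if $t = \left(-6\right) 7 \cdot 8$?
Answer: $154401$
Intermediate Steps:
$y = 1$ ($y = \left(-17\right) \left(- \frac{1}{17}\right) = 1$)
$t = -336$ ($t = \left(-42\right) 8 = -336$)
$V{\left(n,g \right)} = 1 + g + n$ ($V{\left(n,g \right)} = \left(n + g\right) + 1 = \left(g + n\right) + 1 = 1 + g + n$)
$\left(V{\left(Z,19 \right)} + t\right) \left(-481\right) = \left(\left(1 + 19 - 5\right) - 336\right) \left(-481\right) = \left(15 - 336\right) \left(-481\right) = \left(-321\right) \left(-481\right) = 154401$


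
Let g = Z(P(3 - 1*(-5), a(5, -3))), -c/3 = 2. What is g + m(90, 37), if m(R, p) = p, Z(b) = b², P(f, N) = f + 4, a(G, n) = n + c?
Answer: 181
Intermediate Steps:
c = -6 (c = -3*2 = -6)
a(G, n) = -6 + n (a(G, n) = n - 6 = -6 + n)
P(f, N) = 4 + f
g = 144 (g = (4 + (3 - 1*(-5)))² = (4 + (3 + 5))² = (4 + 8)² = 12² = 144)
g + m(90, 37) = 144 + 37 = 181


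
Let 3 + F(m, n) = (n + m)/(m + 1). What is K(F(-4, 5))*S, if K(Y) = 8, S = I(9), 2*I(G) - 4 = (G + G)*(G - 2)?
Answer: 520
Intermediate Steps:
F(m, n) = -3 + (m + n)/(1 + m) (F(m, n) = -3 + (n + m)/(m + 1) = -3 + (m + n)/(1 + m))
I(G) = 2 + G*(-2 + G) (I(G) = 2 + ((G + G)*(G - 2))/2 = 2 + ((2*G)*(-2 + G))/2 = 2 + (2*G*(-2 + G))/2 = 2 + G*(-2 + G))
S = 65 (S = 2 + 9² - 2*9 = 2 + 81 - 18 = 65)
K(F(-4, 5))*S = 8*65 = 520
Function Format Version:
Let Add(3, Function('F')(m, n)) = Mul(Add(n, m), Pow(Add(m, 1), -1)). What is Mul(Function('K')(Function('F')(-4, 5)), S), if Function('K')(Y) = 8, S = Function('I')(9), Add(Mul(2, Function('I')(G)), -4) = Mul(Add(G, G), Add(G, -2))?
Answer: 520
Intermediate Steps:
Function('F')(m, n) = Add(-3, Mul(Pow(Add(1, m), -1), Add(m, n))) (Function('F')(m, n) = Add(-3, Mul(Add(n, m), Pow(Add(m, 1), -1))) = Add(-3, Mul(Add(m, n), Pow(Add(1, m), -1))) = Add(-3, Mul(Pow(Add(1, m), -1), Add(m, n))))
Function('I')(G) = Add(2, Mul(G, Add(-2, G))) (Function('I')(G) = Add(2, Mul(Rational(1, 2), Mul(Add(G, G), Add(G, -2)))) = Add(2, Mul(Rational(1, 2), Mul(Mul(2, G), Add(-2, G)))) = Add(2, Mul(Rational(1, 2), Mul(2, G, Add(-2, G)))) = Add(2, Mul(G, Add(-2, G))))
S = 65 (S = Add(2, Pow(9, 2), Mul(-2, 9)) = Add(2, 81, -18) = 65)
Mul(Function('K')(Function('F')(-4, 5)), S) = Mul(8, 65) = 520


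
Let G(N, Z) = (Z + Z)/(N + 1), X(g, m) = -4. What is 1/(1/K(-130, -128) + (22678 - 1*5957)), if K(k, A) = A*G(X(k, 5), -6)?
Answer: 512/8561151 ≈ 5.9805e-5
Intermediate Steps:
G(N, Z) = 2*Z/(1 + N) (G(N, Z) = (2*Z)/(1 + N) = 2*Z/(1 + N))
K(k, A) = 4*A (K(k, A) = A*(2*(-6)/(1 - 4)) = A*(2*(-6)/(-3)) = A*(2*(-6)*(-⅓)) = A*4 = 4*A)
1/(1/K(-130, -128) + (22678 - 1*5957)) = 1/(1/(4*(-128)) + (22678 - 1*5957)) = 1/(1/(-512) + (22678 - 5957)) = 1/(-1/512 + 16721) = 1/(8561151/512) = 512/8561151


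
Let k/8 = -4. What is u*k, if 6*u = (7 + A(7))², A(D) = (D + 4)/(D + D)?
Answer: -47524/147 ≈ -323.29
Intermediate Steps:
A(D) = (4 + D)/(2*D) (A(D) = (4 + D)/((2*D)) = (4 + D)*(1/(2*D)) = (4 + D)/(2*D))
k = -32 (k = 8*(-4) = -32)
u = 11881/1176 (u = (7 + (½)*(4 + 7)/7)²/6 = (7 + (½)*(⅐)*11)²/6 = (7 + 11/14)²/6 = (109/14)²/6 = (⅙)*(11881/196) = 11881/1176 ≈ 10.103)
u*k = (11881/1176)*(-32) = -47524/147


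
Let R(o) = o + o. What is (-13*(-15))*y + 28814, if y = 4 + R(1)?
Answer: 29984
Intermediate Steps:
R(o) = 2*o
y = 6 (y = 4 + 2*1 = 4 + 2 = 6)
(-13*(-15))*y + 28814 = -13*(-15)*6 + 28814 = 195*6 + 28814 = 1170 + 28814 = 29984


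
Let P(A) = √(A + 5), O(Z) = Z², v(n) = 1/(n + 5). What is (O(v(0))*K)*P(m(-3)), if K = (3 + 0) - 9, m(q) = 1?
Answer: -6*√6/25 ≈ -0.58788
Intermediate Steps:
v(n) = 1/(5 + n)
K = -6 (K = 3 - 9 = -6)
P(A) = √(5 + A)
(O(v(0))*K)*P(m(-3)) = ((1/(5 + 0))²*(-6))*√(5 + 1) = ((1/5)²*(-6))*√6 = ((⅕)²*(-6))*√6 = ((1/25)*(-6))*√6 = -6*√6/25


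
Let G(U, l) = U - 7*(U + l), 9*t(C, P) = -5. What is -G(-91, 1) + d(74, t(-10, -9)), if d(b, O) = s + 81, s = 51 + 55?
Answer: -352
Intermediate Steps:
s = 106
t(C, P) = -5/9 (t(C, P) = (⅑)*(-5) = -5/9)
d(b, O) = 187 (d(b, O) = 106 + 81 = 187)
G(U, l) = -7*l - 6*U (G(U, l) = U + (-7*U - 7*l) = -7*l - 6*U)
-G(-91, 1) + d(74, t(-10, -9)) = -(-7*1 - 6*(-91)) + 187 = -(-7 + 546) + 187 = -1*539 + 187 = -539 + 187 = -352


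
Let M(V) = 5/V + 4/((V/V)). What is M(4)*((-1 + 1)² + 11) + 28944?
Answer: 116007/4 ≈ 29002.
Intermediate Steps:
M(V) = 4 + 5/V (M(V) = 5/V + 4/1 = 5/V + 4*1 = 5/V + 4 = 4 + 5/V)
M(4)*((-1 + 1)² + 11) + 28944 = (4 + 5/4)*((-1 + 1)² + 11) + 28944 = (4 + 5*(¼))*(0² + 11) + 28944 = (4 + 5/4)*(0 + 11) + 28944 = (21/4)*11 + 28944 = 231/4 + 28944 = 116007/4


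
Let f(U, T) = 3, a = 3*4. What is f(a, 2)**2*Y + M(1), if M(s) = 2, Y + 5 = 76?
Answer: 641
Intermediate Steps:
Y = 71 (Y = -5 + 76 = 71)
a = 12
f(a, 2)**2*Y + M(1) = 3**2*71 + 2 = 9*71 + 2 = 639 + 2 = 641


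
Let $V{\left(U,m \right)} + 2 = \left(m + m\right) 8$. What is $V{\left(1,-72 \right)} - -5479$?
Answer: $4325$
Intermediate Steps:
$V{\left(U,m \right)} = -2 + 16 m$ ($V{\left(U,m \right)} = -2 + \left(m + m\right) 8 = -2 + 2 m 8 = -2 + 16 m$)
$V{\left(1,-72 \right)} - -5479 = \left(-2 + 16 \left(-72\right)\right) - -5479 = \left(-2 - 1152\right) + 5479 = -1154 + 5479 = 4325$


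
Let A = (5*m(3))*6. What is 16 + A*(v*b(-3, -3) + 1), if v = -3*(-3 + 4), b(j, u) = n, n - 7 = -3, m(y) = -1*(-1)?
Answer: -314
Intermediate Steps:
m(y) = 1
n = 4 (n = 7 - 3 = 4)
b(j, u) = 4
v = -3 (v = -3*1 = -3)
A = 30 (A = (5*1)*6 = 5*6 = 30)
16 + A*(v*b(-3, -3) + 1) = 16 + 30*(-3*4 + 1) = 16 + 30*(-12 + 1) = 16 + 30*(-11) = 16 - 330 = -314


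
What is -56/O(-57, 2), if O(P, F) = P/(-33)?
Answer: -616/19 ≈ -32.421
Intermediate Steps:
O(P, F) = -P/33 (O(P, F) = P*(-1/33) = -P/33)
-56/O(-57, 2) = -56/((-1/33*(-57))) = -56/19/11 = -56*11/19 = -616/19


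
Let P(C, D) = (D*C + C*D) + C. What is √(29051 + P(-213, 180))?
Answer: I*√47842 ≈ 218.73*I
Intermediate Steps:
P(C, D) = C + 2*C*D (P(C, D) = (C*D + C*D) + C = 2*C*D + C = C + 2*C*D)
√(29051 + P(-213, 180)) = √(29051 - 213*(1 + 2*180)) = √(29051 - 213*(1 + 360)) = √(29051 - 213*361) = √(29051 - 76893) = √(-47842) = I*√47842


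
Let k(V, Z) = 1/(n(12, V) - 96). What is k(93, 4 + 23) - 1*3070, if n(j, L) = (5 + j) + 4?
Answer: -230251/75 ≈ -3070.0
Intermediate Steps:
n(j, L) = 9 + j
k(V, Z) = -1/75 (k(V, Z) = 1/((9 + 12) - 96) = 1/(21 - 96) = 1/(-75) = -1/75)
k(93, 4 + 23) - 1*3070 = -1/75 - 1*3070 = -1/75 - 3070 = -230251/75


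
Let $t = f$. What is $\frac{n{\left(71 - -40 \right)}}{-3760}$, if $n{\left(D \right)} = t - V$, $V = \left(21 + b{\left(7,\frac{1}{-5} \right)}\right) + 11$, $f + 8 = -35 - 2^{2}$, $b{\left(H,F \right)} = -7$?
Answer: $\frac{9}{470} \approx 0.019149$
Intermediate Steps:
$f = -47$ ($f = -8 - 39 = -47$)
$t = -47$
$V = 25$ ($V = \left(21 - 7\right) + 11 = 14 + 11 = 25$)
$n{\left(D \right)} = -72$ ($n{\left(D \right)} = -47 - 25 = -72$)
$\frac{n{\left(71 - -40 \right)}}{-3760} = - \frac{72}{-3760} = \left(-72\right) \left(- \frac{1}{3760}\right) = \frac{9}{470}$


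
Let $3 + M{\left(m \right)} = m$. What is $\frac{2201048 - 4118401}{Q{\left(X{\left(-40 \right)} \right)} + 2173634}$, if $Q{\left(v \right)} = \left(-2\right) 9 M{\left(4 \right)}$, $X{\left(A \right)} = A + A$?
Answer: $- \frac{1917353}{2173616} \approx -0.8821$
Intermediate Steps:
$M{\left(m \right)} = -3 + m$
$X{\left(A \right)} = 2 A$
$Q{\left(v \right)} = -18$ ($Q{\left(v \right)} = \left(-2\right) 9 \left(-3 + 4\right) = \left(-18\right) 1 = -18$)
$\frac{2201048 - 4118401}{Q{\left(X{\left(-40 \right)} \right)} + 2173634} = \frac{2201048 - 4118401}{-18 + 2173634} = - \frac{1917353}{2173616}$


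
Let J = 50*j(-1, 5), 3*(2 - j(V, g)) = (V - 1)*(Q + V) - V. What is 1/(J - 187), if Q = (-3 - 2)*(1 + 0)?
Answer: -3/911 ≈ -0.0032931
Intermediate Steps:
Q = -5 (Q = -5*1 = -5)
j(V, g) = 2 + V/3 - (-1 + V)*(-5 + V)/3 (j(V, g) = 2 - ((V - 1)*(-5 + V) - V)/3 = 2 - ((-1 + V)*(-5 + V) - V)/3 = 2 - (-V + (-1 + V)*(-5 + V))/3 = 2 + (V/3 - (-1 + V)*(-5 + V)/3) = 2 + V/3 - (-1 + V)*(-5 + V)/3)
J = -350/3 (J = 50*(⅓ - ⅓*(-1)² + (7/3)*(-1)) = 50*(⅓ - ⅓*1 - 7/3) = 50*(⅓ - ⅓ - 7/3) = 50*(-7/3) = -350/3 ≈ -116.67)
1/(J - 187) = 1/(-350/3 - 187) = 1/(-911/3) = -3/911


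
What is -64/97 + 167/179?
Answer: 4743/17363 ≈ 0.27317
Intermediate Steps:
-64/97 + 167/179 = 4743/17363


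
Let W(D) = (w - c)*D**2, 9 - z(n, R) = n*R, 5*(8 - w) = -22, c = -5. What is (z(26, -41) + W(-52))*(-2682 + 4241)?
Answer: 375131257/5 ≈ 7.5026e+7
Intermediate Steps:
w = 62/5 (w = 8 - 1/5*(-22) = 8 + 22/5 = 62/5 ≈ 12.400)
z(n, R) = 9 - R*n (z(n, R) = 9 - n*R = 9 - R*n)
W(D) = 87*D**2/5 (W(D) = (62/5 - 1*(-5))*D**2 = (62/5 + 5)*D**2 = 87*D**2/5)
(z(26, -41) + W(-52))*(-2682 + 4241) = ((9 - 1*(-41)*26) + (87/5)*(-52)**2)*(-2682 + 4241) = ((9 + 1066) + (87/5)*2704)*1559 = (1075 + 235248/5)*1559 = (240623/5)*1559 = 375131257/5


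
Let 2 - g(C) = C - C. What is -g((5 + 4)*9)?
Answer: -2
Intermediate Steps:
g(C) = 2 (g(C) = 2 - (C - C) = 2 - 1*0 = 2 + 0 = 2)
-g((5 + 4)*9) = -1*2 = -2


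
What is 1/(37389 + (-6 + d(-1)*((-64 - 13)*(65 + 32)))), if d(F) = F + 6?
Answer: 1/38 ≈ 0.026316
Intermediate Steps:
d(F) = 6 + F
1/(37389 + (-6 + d(-1)*((-64 - 13)*(65 + 32)))) = 1/(37389 + (-6 + (6 - 1)*((-64 - 13)*(65 + 32)))) = 1/(37389 + (-6 + 5*(-77*97))) = 1/(37389 + (-6 + 5*(-7469))) = 1/(37389 + (-6 - 37345)) = 1/(37389 - 37351) = 1/38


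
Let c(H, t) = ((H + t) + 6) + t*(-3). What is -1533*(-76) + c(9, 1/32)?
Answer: 1864367/16 ≈ 1.1652e+5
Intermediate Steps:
c(H, t) = 6 + H - 2*t (c(H, t) = (6 + H + t) - 3*t = 6 + H - 2*t)
-1533*(-76) + c(9, 1/32) = -1533*(-76) + (6 + 9 - 2/32) = 116508 + (6 + 9 - 2*1/32) = 116508 + (6 + 9 - 1/16) = 116508 + 239/16 = 1864367/16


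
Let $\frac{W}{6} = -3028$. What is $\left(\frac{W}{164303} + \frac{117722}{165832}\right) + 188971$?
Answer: $\frac{2574425774114103}{13623347548} \approx 1.8897 \cdot 10^{5}$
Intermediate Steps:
$W = -18168$ ($W = 6 \left(-3028\right) = -18168$)
$\left(\frac{W}{164303} + \frac{117722}{165832}\right) + 188971 = \left(- \frac{18168}{164303} + \frac{117722}{165832}\right) + 188971 = \left(\left(-18168\right) \frac{1}{164303} + 117722 \cdot \frac{1}{165832}\right) + 188971 = \left(- \frac{18168}{164303} + \frac{58861}{82916}\right) + 188971 = \frac{8164620995}{13623347548} + 188971 = \frac{2574425774114103}{13623347548}$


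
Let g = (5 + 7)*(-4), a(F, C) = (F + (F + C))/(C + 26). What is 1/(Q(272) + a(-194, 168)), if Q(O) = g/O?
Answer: -1649/2161 ≈ -0.76307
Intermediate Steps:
a(F, C) = (C + 2*F)/(26 + C) (a(F, C) = (F + (C + F))/(26 + C) = (C + 2*F)/(26 + C))
g = -48 (g = 12*(-4) = -48)
Q(O) = -48/O
1/(Q(272) + a(-194, 168)) = 1/(-48/272 + (168 + 2*(-194))/(26 + 168)) = 1/(-48*1/272 + (168 - 388)/194) = 1/(-3/17 + (1/194)*(-220)) = 1/(-3/17 - 110/97) = 1/(-2161/1649) = -1649/2161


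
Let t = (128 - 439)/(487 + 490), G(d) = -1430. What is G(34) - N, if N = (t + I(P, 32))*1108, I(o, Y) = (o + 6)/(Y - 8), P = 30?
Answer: -2676296/977 ≈ -2739.3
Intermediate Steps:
t = -311/977 ≈ -0.31832
I(o, Y) = (6 + o)/(-8 + Y)
N = 1279186/977 (N = (-311/977 + (6 + 30)/(-8 + 32))*1108 = (-311/977 + 36/24)*1108 = (-311/977 + (1/24)*36)*1108 = (-311/977 + 3/2)*1108 = (2309/1954)*1108 = 1279186/977 ≈ 1309.3)
G(34) - N = -1430 - 1*1279186/977 = -1430 - 1279186/977 = -2676296/977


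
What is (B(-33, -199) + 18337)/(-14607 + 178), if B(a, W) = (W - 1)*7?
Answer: -16937/14429 ≈ -1.1738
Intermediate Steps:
B(a, W) = -7 + 7*W (B(a, W) = (-1 + W)*7 = -7 + 7*W)
(B(-33, -199) + 18337)/(-14607 + 178) = ((-7 + 7*(-199)) + 18337)/(-14607 + 178) = ((-7 - 1393) + 18337)/(-14429) = (-1400 + 18337)*(-1/14429) = 16937*(-1/14429) = -16937/14429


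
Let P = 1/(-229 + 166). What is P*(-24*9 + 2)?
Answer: 214/63 ≈ 3.3968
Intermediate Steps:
P = -1/63 (P = 1/(-63) = -1/63 ≈ -0.015873)
P*(-24*9 + 2) = -(-24*9 + 2)/63 = -(-216 + 2)/63 = -1/63*(-214) = 214/63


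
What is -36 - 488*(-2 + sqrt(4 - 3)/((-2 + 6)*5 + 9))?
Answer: 26772/29 ≈ 923.17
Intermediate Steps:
-36 - 488*(-2 + sqrt(4 - 3)/((-2 + 6)*5 + 9)) = -36 - 488*(-2 + sqrt(1)/(4*5 + 9)) = -36 - 488*(-2 + 1/(20 + 9)) = -36 - 488*(-2 + 1/29) = -36 - 488*(-57/29) = -36 + 27816/29 = 26772/29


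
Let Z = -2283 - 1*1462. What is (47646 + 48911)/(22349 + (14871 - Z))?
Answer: 96557/40965 ≈ 2.3571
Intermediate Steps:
Z = -3745 (Z = -2283 - 1462 = -3745)
(47646 + 48911)/(22349 + (14871 - Z)) = (47646 + 48911)/(22349 + (14871 - 1*(-3745))) = 96557/(22349 + (14871 + 3745)) = 96557/(22349 + 18616) = 96557/40965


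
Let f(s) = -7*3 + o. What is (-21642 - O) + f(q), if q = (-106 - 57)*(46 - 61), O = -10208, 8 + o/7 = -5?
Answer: -11546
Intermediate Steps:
o = -91 (o = -56 + 7*(-5) = -56 - 35 = -91)
q = 2445 (q = -163*(-15) = 2445)
f(s) = -112 (f(s) = -7*3 - 91 = -21 - 91 = -112)
(-21642 - O) + f(q) = (-21642 - 1*(-10208)) - 112 = (-21642 + 10208) - 112 = -11434 - 112 = -11546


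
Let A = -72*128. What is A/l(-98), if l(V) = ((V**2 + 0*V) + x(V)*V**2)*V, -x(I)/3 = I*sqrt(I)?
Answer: 1152/996572796121 - 6912*I*sqrt(2)/2905460047 ≈ 1.156e-9 - 3.3644e-6*I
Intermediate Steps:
A = -9216
x(I) = -3*I**(3/2) (x(I) = -3*I*sqrt(I) = -3*I**(3/2))
l(V) = V*(V**2 - 3*V**(7/2)) (l(V) = ((V**2 + 0*V) + (-3*V**(3/2))*V**2)*V = ((V**2 + 0) - 3*V**(7/2))*V = (V**2 - 3*V**(7/2))*V = V*(V**2 - 3*V**(7/2)))
A/l(-98) = -9216/((-98)**3 - 1936973136*I*sqrt(2)) = -9216/(-941192 - 1936973136*I*sqrt(2))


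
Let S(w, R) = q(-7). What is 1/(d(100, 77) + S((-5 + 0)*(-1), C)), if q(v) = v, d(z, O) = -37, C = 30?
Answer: -1/44 ≈ -0.022727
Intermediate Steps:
S(w, R) = -7
1/(d(100, 77) + S((-5 + 0)*(-1), C)) = 1/(-37 - 7) = 1/(-44) = -1/44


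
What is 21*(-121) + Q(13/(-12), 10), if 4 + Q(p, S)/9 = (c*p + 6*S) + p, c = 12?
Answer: -8655/4 ≈ -2163.8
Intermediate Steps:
Q(p, S) = -36 + 54*S + 117*p (Q(p, S) = -36 + 9*((12*p + 6*S) + p) = -36 + 9*((6*S + 12*p) + p) = -36 + 9*(6*S + 13*p) = -36 + (54*S + 117*p) = -36 + 54*S + 117*p)
21*(-121) + Q(13/(-12), 10) = 21*(-121) + (-36 + 54*10 + 117*(13/(-12))) = -2541 + (-36 + 540 + 117*(13*(-1/12))) = -2541 + (-36 + 540 + 117*(-13/12)) = -2541 + (-36 + 540 - 507/4) = -2541 + 1509/4 = -8655/4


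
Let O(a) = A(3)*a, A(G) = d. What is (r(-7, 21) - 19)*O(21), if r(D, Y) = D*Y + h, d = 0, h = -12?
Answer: 0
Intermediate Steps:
r(D, Y) = -12 + D*Y (r(D, Y) = D*Y - 12 = -12 + D*Y)
A(G) = 0
O(a) = 0 (O(a) = 0*a = 0)
(r(-7, 21) - 19)*O(21) = ((-12 - 7*21) - 19)*0 = ((-12 - 147) - 19)*0 = (-159 - 19)*0 = -178*0 = 0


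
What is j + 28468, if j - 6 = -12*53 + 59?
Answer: 27897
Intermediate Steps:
j = -571 (j = 6 + (-12*53 + 59) = 6 + (-636 + 59) = 6 - 577 = -571)
j + 28468 = -571 + 28468 = 27897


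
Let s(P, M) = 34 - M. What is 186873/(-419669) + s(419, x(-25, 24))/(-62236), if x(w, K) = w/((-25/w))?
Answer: -11654988499/26118519884 ≈ -0.44623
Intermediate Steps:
x(w, K) = -w²/25 (x(w, K) = w*(-w/25) = -w²/25)
186873/(-419669) + s(419, x(-25, 24))/(-62236) = 186873/(-419669) + (34 - (-1)*(-25)²/25)/(-62236) = 186873*(-1/419669) + (34 - (-1)*625/25)*(-1/62236) = -186873/419669 + (34 - 1*(-25))*(-1/62236) = -186873/419669 + (34 + 25)*(-1/62236) = -186873/419669 + 59*(-1/62236) = -186873/419669 - 59/62236 = -11654988499/26118519884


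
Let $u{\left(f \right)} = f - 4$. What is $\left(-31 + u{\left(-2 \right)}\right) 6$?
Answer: $-222$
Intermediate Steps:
$u{\left(f \right)} = -4 + f$ ($u{\left(f \right)} = f - 4 = -4 + f$)
$\left(-31 + u{\left(-2 \right)}\right) 6 = \left(-31 - 6\right) 6 = \left(-37\right) 6 = -222$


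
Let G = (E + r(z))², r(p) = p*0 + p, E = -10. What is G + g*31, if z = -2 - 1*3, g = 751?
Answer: 23506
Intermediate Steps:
z = -5 (z = -2 - 3 = -5)
r(p) = p (r(p) = 0 + p = p)
G = 225 (G = (-10 - 5)² = (-15)² = 225)
G + g*31 = 225 + 751*31 = 225 + 23281 = 23506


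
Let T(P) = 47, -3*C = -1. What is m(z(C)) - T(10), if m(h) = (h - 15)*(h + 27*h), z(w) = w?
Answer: -1655/9 ≈ -183.89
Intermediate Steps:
C = ⅓ (C = -⅓*(-1) = ⅓ ≈ 0.33333)
m(h) = 28*h*(-15 + h) (m(h) = (-15 + h)*(28*h) = 28*h*(-15 + h))
m(z(C)) - T(10) = 28*(⅓)*(-15 + ⅓) - 1*47 = 28*(⅓)*(-44/3) - 47 = -1232/9 - 47 = -1655/9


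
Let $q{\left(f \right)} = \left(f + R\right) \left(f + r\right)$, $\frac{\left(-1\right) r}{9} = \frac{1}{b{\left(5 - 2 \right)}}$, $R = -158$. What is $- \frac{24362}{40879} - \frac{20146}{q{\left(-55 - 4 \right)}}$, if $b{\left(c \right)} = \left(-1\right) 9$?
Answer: $- \frac{80726319}{36750221} \approx -2.1966$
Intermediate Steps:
$b{\left(c \right)} = -9$
$r = 1$ ($r = - \frac{9}{-9} = \left(-9\right) \left(- \frac{1}{9}\right) = 1$)
$q{\left(f \right)} = \left(1 + f\right) \left(-158 + f\right)$ ($q{\left(f \right)} = \left(f - 158\right) \left(f + 1\right) = \left(-158 + f\right) \left(1 + f\right) = \left(1 + f\right) \left(-158 + f\right)$)
$- \frac{24362}{40879} - \frac{20146}{q{\left(-55 - 4 \right)}} = - \frac{24362}{40879} - \frac{20146}{-158 + \left(-55 - 4\right)^{2} - 157 \left(-55 - 4\right)} = \left(-24362\right) \frac{1}{40879} - \frac{20146}{-158 + \left(-55 - 4\right)^{2} - 157 \left(-55 - 4\right)} = - \frac{24362}{40879} - \frac{20146}{-158 + \left(-59\right)^{2} - -9263} = - \frac{24362}{40879} - \frac{20146}{-158 + 3481 + 9263} = - \frac{24362}{40879} - \frac{20146}{12586} = - \frac{24362}{40879} - \frac{1439}{899} = - \frac{80726319}{36750221}$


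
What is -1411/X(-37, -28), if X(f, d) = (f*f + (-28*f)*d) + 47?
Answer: 1411/27592 ≈ 0.051138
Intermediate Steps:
X(f, d) = 47 + f**2 - 28*d*f (X(f, d) = (f**2 - 28*d*f) + 47 = 47 + f**2 - 28*d*f)
-1411/X(-37, -28) = -1411/(47 + (-37)**2 - 28*(-28)*(-37)) = -1411/(47 + 1369 - 29008) = -1411/(-27592) = -1411*(-1/27592) = 1411/27592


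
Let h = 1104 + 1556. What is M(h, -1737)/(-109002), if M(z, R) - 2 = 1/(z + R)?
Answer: -1847/100608846 ≈ -1.8358e-5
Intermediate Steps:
h = 2660
M(z, R) = 2 + 1/(R + z) (M(z, R) = 2 + 1/(z + R) = 2 + 1/(R + z))
M(h, -1737)/(-109002) = ((1 + 2*(-1737) + 2*2660)/(-1737 + 2660))/(-109002) = ((1 - 3474 + 5320)/923)*(-1/109002) = ((1/923)*1847)*(-1/109002) = (1847/923)*(-1/109002) = -1847/100608846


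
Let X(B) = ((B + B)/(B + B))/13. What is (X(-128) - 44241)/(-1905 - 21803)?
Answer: 143783/77051 ≈ 1.8661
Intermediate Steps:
X(B) = 1/13 (X(B) = ((2*B)/((2*B)))*(1/13) = ((2*B)*(1/(2*B)))*(1/13) = 1*(1/13) = 1/13)
(X(-128) - 44241)/(-1905 - 21803) = (1/13 - 44241)/(-1905 - 21803) = -575132/13/(-23708) = -575132/13*(-1/23708) = 143783/77051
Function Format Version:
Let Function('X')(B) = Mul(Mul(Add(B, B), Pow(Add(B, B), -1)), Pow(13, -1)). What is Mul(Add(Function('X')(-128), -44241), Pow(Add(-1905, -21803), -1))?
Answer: Rational(143783, 77051) ≈ 1.8661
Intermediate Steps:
Function('X')(B) = Rational(1, 13) (Function('X')(B) = Mul(Mul(Mul(2, B), Pow(Mul(2, B), -1)), Rational(1, 13)) = Mul(Mul(Mul(2, B), Mul(Rational(1, 2), Pow(B, -1))), Rational(1, 13)) = Mul(1, Rational(1, 13)) = Rational(1, 13))
Mul(Add(Function('X')(-128), -44241), Pow(Add(-1905, -21803), -1)) = Mul(Add(Rational(1, 13), -44241), Pow(Add(-1905, -21803), -1)) = Mul(Rational(-575132, 13), Pow(-23708, -1)) = Mul(Rational(-575132, 13), Rational(-1, 23708)) = Rational(143783, 77051)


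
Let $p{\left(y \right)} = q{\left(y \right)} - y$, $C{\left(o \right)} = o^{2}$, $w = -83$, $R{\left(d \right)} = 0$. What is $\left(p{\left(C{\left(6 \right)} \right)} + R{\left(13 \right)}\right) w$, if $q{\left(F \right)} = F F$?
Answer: $-104580$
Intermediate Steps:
$q{\left(F \right)} = F^{2}$
$p{\left(y \right)} = y^{2} - y$
$\left(p{\left(C{\left(6 \right)} \right)} + R{\left(13 \right)}\right) w = \left(6^{2} \left(-1 + 6^{2}\right) + 0\right) \left(-83\right) = \left(36 \left(-1 + 36\right) + 0\right) \left(-83\right) = \left(36 \cdot 35 + 0\right) \left(-83\right) = \left(1260 + 0\right) \left(-83\right) = 1260 \left(-83\right) = -104580$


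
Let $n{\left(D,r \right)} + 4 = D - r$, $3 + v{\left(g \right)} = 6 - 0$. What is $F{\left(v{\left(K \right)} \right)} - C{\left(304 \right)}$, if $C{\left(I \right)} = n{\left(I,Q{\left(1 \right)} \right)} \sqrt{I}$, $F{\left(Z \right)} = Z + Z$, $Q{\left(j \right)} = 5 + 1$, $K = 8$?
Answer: $6 - 1176 \sqrt{19} \approx -5120.1$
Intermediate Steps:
$v{\left(g \right)} = 3$ ($v{\left(g \right)} = -3 + \left(6 - 0\right) = -3 + \left(6 + 0\right) = -3 + 6 = 3$)
$Q{\left(j \right)} = 6$
$n{\left(D,r \right)} = -4 + D - r$ ($n{\left(D,r \right)} = -4 + \left(D - r\right) = -4 + D - r$)
$F{\left(Z \right)} = 2 Z$
$C{\left(I \right)} = \sqrt{I} \left(-10 + I\right)$ ($C{\left(I \right)} = \left(-4 + I - 6\right) \sqrt{I} = \left(-10 + I\right) \sqrt{I} = \sqrt{I} \left(-10 + I\right)$)
$F{\left(v{\left(K \right)} \right)} - C{\left(304 \right)} = 2 \cdot 3 - \sqrt{304} \left(-10 + 304\right) = 6 - 4 \sqrt{19} \cdot 294 = 6 - 1176 \sqrt{19}$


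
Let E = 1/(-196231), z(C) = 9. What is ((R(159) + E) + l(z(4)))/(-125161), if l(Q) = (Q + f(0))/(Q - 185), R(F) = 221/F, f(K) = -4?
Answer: -7476569347/687300141856944 ≈ -1.0878e-5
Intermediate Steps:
l(Q) = (-4 + Q)/(-185 + Q) (l(Q) = (Q - 4)/(Q - 185) = (-4 + Q)/(-185 + Q))
E = -1/196231 ≈ -5.0960e-6
((R(159) + E) + l(z(4)))/(-125161) = ((221/159 - 1/196231) + (-4 + 9)/(-185 + 9))/(-125161) = ((221*(1/159) - 1/196231) + 5/(-176))*(-1/125161) = ((221/159 - 1/196231) - 1/176*5)*(-1/125161) = (43366892/31200729 - 5/176)*(-1/125161) = (7476569347/5491328304)*(-1/125161) = -7476569347/687300141856944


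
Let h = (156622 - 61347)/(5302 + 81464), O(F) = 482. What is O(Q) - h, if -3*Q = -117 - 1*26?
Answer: 41725937/86766 ≈ 480.90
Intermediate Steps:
Q = 143/3 (Q = -(-117 - 1*26)/3 = -(-117 - 26)/3 = -⅓*(-143) = 143/3 ≈ 47.667)
h = 95275/86766 ≈ 1.0981
O(Q) - h = 482 - 1*95275/86766 = 482 - 95275/86766 = 41725937/86766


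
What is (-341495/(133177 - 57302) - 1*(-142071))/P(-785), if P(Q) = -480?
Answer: -1077929563/3642000 ≈ -295.97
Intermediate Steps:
(-341495/(133177 - 57302) - 1*(-142071))/P(-785) = (-341495/(133177 - 57302) - 1*(-142071))/(-480) = (-341495/75875 + 142071)*(-1/480) = (-341495*1/75875 + 142071)*(-1/480) = (-68299/15175 + 142071)*(-1/480) = (2155859126/15175)*(-1/480) = -1077929563/3642000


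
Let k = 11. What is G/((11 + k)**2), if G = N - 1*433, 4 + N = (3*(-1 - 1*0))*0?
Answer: -437/484 ≈ -0.90289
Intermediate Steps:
N = -4 (N = -4 + (3*(-1 - 1*0))*0 = -4 + (3*(-1 + 0))*0 = -4 + (3*(-1))*0 = -4 - 3*0 = -4 + 0 = -4)
G = -437 (G = -4 - 1*433 = -4 - 433 = -437)
G/((11 + k)**2) = -437/(11 + 11)**2 = -437/(22**2) = -437/484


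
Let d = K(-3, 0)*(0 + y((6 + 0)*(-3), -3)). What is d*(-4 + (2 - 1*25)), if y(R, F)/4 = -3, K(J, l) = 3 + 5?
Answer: 2592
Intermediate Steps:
K(J, l) = 8
y(R, F) = -12 (y(R, F) = 4*(-3) = -12)
d = -96 (d = 8*(0 - 12) = 8*(-12) = -96)
d*(-4 + (2 - 1*25)) = -96*(-4 + (2 - 1*25)) = -96*(-4 + (2 - 25)) = -96*(-4 - 23) = -96*(-27) = 2592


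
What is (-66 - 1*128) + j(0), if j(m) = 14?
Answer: -180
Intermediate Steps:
(-66 - 1*128) + j(0) = (-66 - 1*128) + 14 = (-66 - 128) + 14 = -194 + 14 = -180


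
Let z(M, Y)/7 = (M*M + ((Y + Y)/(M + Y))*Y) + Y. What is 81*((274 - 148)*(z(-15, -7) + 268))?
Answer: 197904546/11 ≈ 1.7991e+7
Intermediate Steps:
z(M, Y) = 7*Y + 7*M**2 + 14*Y**2/(M + Y) (z(M, Y) = 7*((M*M + ((Y + Y)/(M + Y))*Y) + Y) = 7*((M**2 + ((2*Y)/(M + Y))*Y) + Y) = 7*((M**2 + (2*Y/(M + Y))*Y) + Y) = 7*((M**2 + 2*Y**2/(M + Y)) + Y) = 7*(Y + M**2 + 2*Y**2/(M + Y)) = 7*Y + 7*M**2 + 14*Y**2/(M + Y))
81*((274 - 148)*(z(-15, -7) + 268)) = 81*((274 - 148)*(7*((-15)**3 + 3*(-7)**2 - 15*(-7) - 7*(-15)**2)/(-15 - 7) + 268)) = 81*(126*(7*(-3375 + 3*49 + 105 - 7*225)/(-22) + 268)) = 81*(126*(7*(-1/22)*(-3375 + 147 + 105 - 1575) + 268)) = 81*(126*(7*(-1/22)*(-4698) + 268)) = 81*(126*(16443/11 + 268)) = 81*(126*(19391/11)) = 81*(2443266/11) = 197904546/11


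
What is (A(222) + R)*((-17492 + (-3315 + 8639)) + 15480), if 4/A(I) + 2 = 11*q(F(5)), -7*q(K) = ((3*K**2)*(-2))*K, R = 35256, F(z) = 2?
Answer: 30009389472/257 ≈ 1.1677e+8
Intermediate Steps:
q(K) = 6*K**3/7 (q(K) = -(3*K**2)*(-2)*K/7 = -(-6*K**2)*K/7 = -(-6)*K**3/7 = 6*K**3/7)
A(I) = 14/257 (A(I) = 4/(-2 + 11*((6/7)*2**3)) = 4/(-2 + 11*((6/7)*8)) = 4/(-2 + 11*(48/7)) = 4/(-2 + 528/7) = 4/(514/7) = 4*(7/514) = 14/257)
(A(222) + R)*((-17492 + (-3315 + 8639)) + 15480) = (14/257 + 35256)*((-17492 + (-3315 + 8639)) + 15480) = 9060806*((-17492 + 5324) + 15480)/257 = 9060806*(-12168 + 15480)/257 = (9060806/257)*3312 = 30009389472/257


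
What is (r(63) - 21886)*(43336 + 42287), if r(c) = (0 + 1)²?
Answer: -1873859355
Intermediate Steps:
r(c) = 1 (r(c) = 1² = 1)
(r(63) - 21886)*(43336 + 42287) = (1 - 21886)*(43336 + 42287) = -21885*85623 = -1873859355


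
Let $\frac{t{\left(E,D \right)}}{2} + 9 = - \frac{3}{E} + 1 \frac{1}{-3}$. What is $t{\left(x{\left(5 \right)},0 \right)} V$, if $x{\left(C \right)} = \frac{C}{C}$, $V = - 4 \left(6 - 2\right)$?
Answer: $\frac{1184}{3} \approx 394.67$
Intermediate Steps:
$V = -16$ ($V = \left(-4\right) 4 = -16$)
$x{\left(C \right)} = 1$
$t{\left(E,D \right)} = - \frac{56}{3} - \frac{6}{E}$ ($t{\left(E,D \right)} = -18 + 2 \left(- \frac{3}{E} + 1 \frac{1}{-3}\right) = -18 + 2 \left(- \frac{3}{E} + 1 \left(- \frac{1}{3}\right)\right) = -18 + 2 \left(- \frac{3}{E} - \frac{1}{3}\right) = -18 + 2 \left(- \frac{1}{3} - \frac{3}{E}\right) = -18 - \left(\frac{2}{3} + \frac{6}{E}\right) = - \frac{56}{3} - \frac{6}{E}$)
$t{\left(x{\left(5 \right)},0 \right)} V = \left(- \frac{56}{3} - \frac{6}{1}\right) \left(-16\right) = \left(- \frac{56}{3} - 6\right) \left(-16\right) = \left(- \frac{74}{3}\right) \left(-16\right) = \frac{1184}{3}$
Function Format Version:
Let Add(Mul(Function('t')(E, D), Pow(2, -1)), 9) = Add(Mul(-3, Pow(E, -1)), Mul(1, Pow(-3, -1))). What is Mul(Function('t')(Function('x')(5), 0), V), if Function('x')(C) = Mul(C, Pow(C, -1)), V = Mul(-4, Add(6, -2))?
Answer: Rational(1184, 3) ≈ 394.67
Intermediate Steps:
V = -16 (V = Mul(-4, 4) = -16)
Function('x')(C) = 1
Function('t')(E, D) = Add(Rational(-56, 3), Mul(-6, Pow(E, -1))) (Function('t')(E, D) = Add(-18, Mul(2, Add(Mul(-3, Pow(E, -1)), Mul(1, Pow(-3, -1))))) = Add(-18, Mul(2, Add(Mul(-3, Pow(E, -1)), Mul(1, Rational(-1, 3))))) = Add(-18, Mul(2, Add(Mul(-3, Pow(E, -1)), Rational(-1, 3)))) = Add(-18, Mul(2, Add(Rational(-1, 3), Mul(-3, Pow(E, -1))))) = Add(-18, Add(Rational(-2, 3), Mul(-6, Pow(E, -1)))) = Add(Rational(-56, 3), Mul(-6, Pow(E, -1))))
Mul(Function('t')(Function('x')(5), 0), V) = Mul(Add(Rational(-56, 3), Mul(-6, Pow(1, -1))), -16) = Mul(Add(Rational(-56, 3), Mul(-6, 1)), -16) = Mul(Add(Rational(-56, 3), -6), -16) = Mul(Rational(-74, 3), -16) = Rational(1184, 3)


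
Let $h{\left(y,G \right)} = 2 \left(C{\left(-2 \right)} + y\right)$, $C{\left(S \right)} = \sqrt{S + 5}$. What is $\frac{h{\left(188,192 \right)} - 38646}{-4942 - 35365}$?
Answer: $\frac{38270}{40307} - \frac{2 \sqrt{3}}{40307} \approx 0.94938$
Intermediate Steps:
$C{\left(S \right)} = \sqrt{5 + S}$
$h{\left(y,G \right)} = 2 y + 2 \sqrt{3}$ ($h{\left(y,G \right)} = 2 \left(\sqrt{5 - 2} + y\right) = 2 \left(\sqrt{3} + y\right) = 2 \left(y + \sqrt{3}\right) = 2 y + 2 \sqrt{3}$)
$\frac{h{\left(188,192 \right)} - 38646}{-4942 - 35365} = \frac{\left(2 \cdot 188 + 2 \sqrt{3}\right) - 38646}{-4942 - 35365} = \frac{\left(376 + 2 \sqrt{3}\right) - 38646}{-40307} = \left(-38270 + 2 \sqrt{3}\right) \left(- \frac{1}{40307}\right) = \frac{38270}{40307} - \frac{2 \sqrt{3}}{40307}$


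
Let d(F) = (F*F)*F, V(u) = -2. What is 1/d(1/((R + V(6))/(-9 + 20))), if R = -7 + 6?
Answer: -27/1331 ≈ -0.020285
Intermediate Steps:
R = -1
d(F) = F³ (d(F) = F²*F = F³)
1/d(1/((R + V(6))/(-9 + 20))) = 1/((1/((-1 - 2)/(-9 + 20)))³) = 1/((1/(-3/11))³) = 1/((-11/3)³) = 1/(-1331/27) = -27/1331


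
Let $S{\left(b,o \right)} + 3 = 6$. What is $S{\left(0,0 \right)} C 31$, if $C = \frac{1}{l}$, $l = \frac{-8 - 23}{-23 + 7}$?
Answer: $48$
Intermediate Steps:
$l = \frac{31}{16}$ ($l = - \frac{31}{-16} = \left(-31\right) \left(- \frac{1}{16}\right) = \frac{31}{16} \approx 1.9375$)
$S{\left(b,o \right)} = 3$ ($S{\left(b,o \right)} = -3 + 6 = 3$)
$C = \frac{16}{31}$ ($C = \frac{1}{\frac{31}{16}} = \frac{16}{31} \approx 0.51613$)
$S{\left(0,0 \right)} C 31 = 3 \cdot \frac{16}{31} \cdot 31 = \frac{48}{31} \cdot 31 = 48$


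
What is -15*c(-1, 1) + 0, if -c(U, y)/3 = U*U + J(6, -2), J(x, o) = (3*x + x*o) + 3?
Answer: 450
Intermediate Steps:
J(x, o) = 3 + 3*x + o*x (J(x, o) = (3*x + o*x) + 3 = 3 + 3*x + o*x)
c(U, y) = -27 - 3*U² (c(U, y) = -3*(U*U + (3 + 3*6 - 2*6)) = -3*(U² + (3 + 18 - 12)) = -3*(U² + 9) = -3*(9 + U²) = -27 - 3*U²)
-15*c(-1, 1) + 0 = -15*(-27 - 3*(-1)²) + 0 = -15*(-27 - 3*1) + 0 = -15*(-27 - 3) + 0 = -15*(-30) + 0 = 450 + 0 = 450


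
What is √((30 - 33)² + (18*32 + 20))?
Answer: 11*√5 ≈ 24.597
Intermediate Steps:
√((30 - 33)² + (18*32 + 20)) = √((-3)² + (576 + 20)) = √(9 + 596) = √605 = 11*√5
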